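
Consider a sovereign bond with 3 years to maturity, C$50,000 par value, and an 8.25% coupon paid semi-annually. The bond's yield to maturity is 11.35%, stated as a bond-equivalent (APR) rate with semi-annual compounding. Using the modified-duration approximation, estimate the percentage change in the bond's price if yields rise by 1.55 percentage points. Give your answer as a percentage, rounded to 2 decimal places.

Periodic yield y = 0.05675. Modified duration first:
  t   CF        PV=CF/(1+0.05675)^t    t·PV
  1     2,062.50     1,951.7388     1,951.7388
  2     2,062.50     1,846.9258     3,693.8516
  3     2,062.50     1,747.7415     5,243.2244
  4     2,062.50     1,653.8836     6,615.5343
  5     2,062.50     1,565.0661     7,825.3303
  6    52,062.50    37,384.4917   224,306.9500
  Σ                 46,149.8474   249,636.6293
P = 46,149.8474; D_Mac = 5.40926 half-year periods = 2.70463 yrs; D_mod = 2.70463/(1+0.05675) = 2.55939 yrs.
ΔP/P ≈ -D_mod · Δy = -2.55939 × (+0.0155) = -0.039670 = -3.9670%.

-3.97%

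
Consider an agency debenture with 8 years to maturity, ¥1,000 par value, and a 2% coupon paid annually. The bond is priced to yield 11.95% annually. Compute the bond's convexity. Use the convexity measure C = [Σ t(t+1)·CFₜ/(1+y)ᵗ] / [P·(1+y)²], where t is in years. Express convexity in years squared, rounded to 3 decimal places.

49.944

With y = 0.1195:
  t   CF        PV=CF/(1+0.1195)^t    t·PV        t(t+1)·PV
  1        20.00        17.8651        17.8651          35.7302
  2        20.00        15.9581        31.9162          95.7487
  3        20.00        14.2547        42.7641         171.0563
  4        20.00        12.7331        50.9323         254.6617
  5        20.00        11.3739        56.8695         341.2171
  6        20.00        10.1598        60.9588         426.7118
  7        20.00         9.0753        63.5271         508.2172
  8     1,020.00       413.4351     3,307.4811      29,767.3302
  Σ                    504.8552     3,632.3144      31,600.6732
P = 504.8552.
Convexity = Σ t(t+1)·PV / [P·(1+y)²] = 31,600.6732 / (504.8552 × 1.253280) = 49.94377.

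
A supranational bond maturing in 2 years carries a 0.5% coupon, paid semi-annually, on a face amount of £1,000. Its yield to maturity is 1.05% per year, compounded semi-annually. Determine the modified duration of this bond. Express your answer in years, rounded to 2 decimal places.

1.98 years

Periodic yield y = 0.00525. First find Macaulay duration:
  t   CF        PV=CF/(1+0.00525)^t    t·PV
  1         2.50         2.4869         2.4869
  2         2.50         2.4740         4.9479
  3         2.50         2.4610         7.3831
  4     1,002.50       981.7209     3,926.8838
  Σ                    989.1429     3,941.7017
P = 989.1429; Macaulay duration = 3,941.7017 / 989.1429 = 3.98497 half-year periods = 1.99248 years.
Modified duration = D_Mac / (1 + y) = 1.99248 / 1.00525 = 1.98208 years.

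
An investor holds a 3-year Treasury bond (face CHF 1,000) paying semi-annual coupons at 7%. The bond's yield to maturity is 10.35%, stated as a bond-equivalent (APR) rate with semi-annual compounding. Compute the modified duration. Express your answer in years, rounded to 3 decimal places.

2.610 years

Periodic yield y = 0.05175. First find Macaulay duration:
  t   CF        PV=CF/(1+0.05175)^t    t·PV
  1        35.00        33.2779        33.2779
  2        35.00        31.6405        63.2810
  3        35.00        30.0836        90.2509
  4        35.00        28.6034       114.4137
  5        35.00        27.1960       135.9801
  6     1,035.00       764.6545     4,587.9268
  Σ                    915.4559     5,025.1303
P = 915.4559; Macaulay duration = 5,025.1303 / 915.4559 = 5.48921 half-year periods = 2.74461 years.
Modified duration = D_Mac / (1 + y) = 2.74461 / 1.05175 = 2.60956 years.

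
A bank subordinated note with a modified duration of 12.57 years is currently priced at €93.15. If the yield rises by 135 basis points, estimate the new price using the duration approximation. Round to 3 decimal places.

€77.343

Duration approximation: ΔP/P ≈ -D_mod · Δy = -12.57 × (+0.0135) = -0.169695.
New price ≈ 93.15 × (1 - 0.169695) = 77.34291075.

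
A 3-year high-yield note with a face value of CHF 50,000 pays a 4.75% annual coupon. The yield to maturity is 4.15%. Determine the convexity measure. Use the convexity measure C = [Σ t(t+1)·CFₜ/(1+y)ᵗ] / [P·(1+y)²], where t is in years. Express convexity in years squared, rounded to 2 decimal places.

With y = 0.0415:
  t   CF        PV=CF/(1+0.0415)^t    t·PV        t(t+1)·PV
  1     2,375.00     2,280.3649     2,280.3649       4,560.7297
  2     2,375.00     2,189.5006     4,379.0012      13,137.0035
  3    52,375.00    46,360.2974   139,080.8921     556,323.5686
  Σ                 50,830.1628   145,740.2582     574,021.3018
P = 50,830.1628.
Convexity = Σ t(t+1)·PV / [P·(1+y)²] = 574,021.3018 / (50,830.1628 × 1.084722) = 10.41089.

10.41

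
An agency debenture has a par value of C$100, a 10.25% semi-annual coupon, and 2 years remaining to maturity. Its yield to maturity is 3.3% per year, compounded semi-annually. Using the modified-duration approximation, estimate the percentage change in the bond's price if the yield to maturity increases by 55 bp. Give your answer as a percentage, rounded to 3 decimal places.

-1.011%

Periodic yield y = 0.0165. Modified duration first:
  t   CF        PV=CF/(1+0.0165)^t    t·PV
  1        5.125         5.0418         5.0418
  2        5.125         4.9600         9.9199
  3        5.125         4.8795        14.6384
  4      105.125        98.4638       393.8551
  Σ                    113.3450       423.4552
P = 113.3450; D_Mac = 3.73598 half-year periods = 1.86799 yrs; D_mod = 1.86799/(1+0.0165) = 1.83767 yrs.
ΔP/P ≈ -D_mod · Δy = -1.83767 × (+0.0055) = -0.010107 = -1.0107%.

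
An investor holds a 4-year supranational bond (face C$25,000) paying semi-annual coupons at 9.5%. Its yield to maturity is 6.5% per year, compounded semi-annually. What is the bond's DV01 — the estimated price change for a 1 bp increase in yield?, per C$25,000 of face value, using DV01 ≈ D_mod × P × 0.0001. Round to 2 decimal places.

Periodic yield y = 0.0325.
  t   CF        PV=CF/(1+0.0325)^t    t·PV
  1     1,187.50     1,150.1211     1,150.1211
  2     1,187.50     1,113.9187     2,227.8374
  3     1,187.50     1,078.8559     3,236.5677
  4     1,187.50     1,044.8967     4,179.5870
  5     1,187.50     1,012.0065     5,060.0327
  6     1,187.50       980.1516     5,880.9096
  7     1,187.50       949.2994     6,645.0956
  8    26,187.50    20,275.5927   162,204.7413
  Σ                 27,604.8426   190,584.8924
P = 27,604.8426; D_Mac = 6.90404 half-year periods = 3.45202 yrs; D_mod = 3.34336 yrs.
DV01 ≈ 3.34336 × 27,604.8426 × 0.0001 = 9.229293.

C$9.23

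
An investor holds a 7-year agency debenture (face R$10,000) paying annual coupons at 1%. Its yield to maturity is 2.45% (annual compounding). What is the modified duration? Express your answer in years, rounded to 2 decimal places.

Periodic yield y = 0.0245. First find Macaulay duration:
  t   CF        PV=CF/(1+0.0245)^t    t·PV
  1       100.00        97.6086        97.6086
  2       100.00        95.2744       190.5487
  3       100.00        92.9960       278.9879
  4       100.00        90.7721       363.0882
  5       100.00        88.6013       443.0066
  6       100.00        86.4825       518.8950
  7    10,100.00     8,525.8490    59,680.9427
  Σ                  9,077.5838    61,573.0777
P = 9,077.5838; Macaulay duration = 61,573.0777 / 9,077.5838 = 6.78298 years.
Modified duration = D_Mac / (1 + y) = 6.78298 / 1.0245 = 6.62077 years.

6.62 years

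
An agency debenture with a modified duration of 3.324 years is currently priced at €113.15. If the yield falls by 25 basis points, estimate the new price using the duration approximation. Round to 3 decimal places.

Duration approximation: ΔP/P ≈ -D_mod · Δy = -3.324 × (-0.0025) = +0.008310.
New price ≈ 113.15 × (1 + 0.008310) = 114.0902765.

€114.090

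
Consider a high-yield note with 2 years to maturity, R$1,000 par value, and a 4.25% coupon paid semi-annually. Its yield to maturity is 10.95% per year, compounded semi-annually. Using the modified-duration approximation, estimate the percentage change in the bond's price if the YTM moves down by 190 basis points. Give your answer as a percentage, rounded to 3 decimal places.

+3.484%

Periodic yield y = 0.05475. Modified duration first:
  t   CF        PV=CF/(1+0.05475)^t    t·PV
  1        21.25        20.1470        20.1470
  2        21.25        19.1012        38.2023
  3        21.25        18.1097        54.3290
  4     1,021.25       825.1520     3,300.6078
  Σ                    882.5097     3,413.2861
P = 882.5097; D_Mac = 3.86770 half-year periods = 1.93385 yrs; D_mod = 1.93385/(1+0.05475) = 1.83347 yrs.
ΔP/P ≈ -D_mod · Δy = -1.83347 × (-0.019) = +0.034836 = +3.4836%.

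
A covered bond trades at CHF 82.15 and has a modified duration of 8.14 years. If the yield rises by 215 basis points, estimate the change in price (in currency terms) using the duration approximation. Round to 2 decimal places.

-CHF 14.38

Duration approximation: ΔP/P ≈ -D_mod · Δy = -8.14 × (+0.0215) = -0.175010.
ΔP ≈ 82.15 × (-0.175010) = -14.3770715.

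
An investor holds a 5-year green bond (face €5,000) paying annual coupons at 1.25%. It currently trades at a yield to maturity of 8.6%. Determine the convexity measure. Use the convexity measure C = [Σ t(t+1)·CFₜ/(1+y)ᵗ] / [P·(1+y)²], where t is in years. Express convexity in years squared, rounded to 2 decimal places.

24.43

With y = 0.086:
  t   CF        PV=CF/(1+0.086)^t    t·PV        t(t+1)·PV
  1        62.50        57.5506        57.5506         115.1013
  2        62.50        52.9932       105.9865         317.9594
  3        62.50        48.7967       146.3901         585.5605
  4        62.50        44.9325       179.7301         898.6503
  5     5,062.50     3,351.3201    16,756.6004     100,539.6027
  Σ                  3,555.5932    17,246.2577     102,456.8741
P = 3,555.5932.
Convexity = Σ t(t+1)·PV / [P·(1+y)²] = 102,456.8741 / (3,555.5932 × 1.179396) = 24.43258.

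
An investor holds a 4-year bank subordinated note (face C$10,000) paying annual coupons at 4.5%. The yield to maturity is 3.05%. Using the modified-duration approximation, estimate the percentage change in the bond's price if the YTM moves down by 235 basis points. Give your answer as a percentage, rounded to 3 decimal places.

+8.566%

Periodic yield y = 0.0305. Modified duration first:
  t   CF        PV=CF/(1+0.0305)^t    t·PV
  1       450.00       436.6812       436.6812
  2       450.00       423.7566       847.5133
  3       450.00       411.2146     1,233.6438
  4    10,450.00     9,266.6830    37,066.7319
  Σ                 10,538.3355    39,584.5703
P = 10,538.3355; D_Mac = 3.75625 yrs; D_mod = 3.75625/(1+0.0305) = 3.64507 yrs.
ΔP/P ≈ -D_mod · Δy = -3.64507 × (-0.0235) = +0.085659 = +8.5659%.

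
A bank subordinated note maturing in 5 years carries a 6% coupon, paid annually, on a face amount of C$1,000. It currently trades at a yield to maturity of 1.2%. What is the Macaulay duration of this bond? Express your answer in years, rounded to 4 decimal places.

Periodic yield y = 0.012. Discount each cash flow and weight by its year:
  t   CF        PV=CF/(1+0.012)^t    t·PV
  1        60.00        59.2885        59.2885
  2        60.00        58.5855       117.1710
  3        60.00        57.8908       173.6725
  4        60.00        57.2044       228.8175
  5     1,060.00       998.6270     4,993.1350
  Σ                  1,231.5962     5,572.0845
Price P = Σ PV = 1,231.5962.
Macaulay duration = Σ(t·PV) / P = 5,572.0845 / 1,231.5962 = 4.52428 years.

4.5243 years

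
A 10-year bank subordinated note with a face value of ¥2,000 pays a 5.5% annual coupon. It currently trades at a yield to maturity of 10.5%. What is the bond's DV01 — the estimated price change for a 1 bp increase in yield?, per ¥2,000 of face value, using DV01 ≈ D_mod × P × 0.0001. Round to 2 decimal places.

Periodic yield y = 0.105.
  t   CF        PV=CF/(1+0.105)^t    t·PV
  1       110.00        99.5475        99.5475
  2       110.00        90.0882       180.1765
  3       110.00        81.5278       244.5835
  4       110.00        73.7808       295.1233
  5       110.00        66.7700       333.8499
  6       110.00        60.4253       362.5520
  7       110.00        54.6836       382.7849
  8       110.00        49.4874       395.8990
  9       110.00        44.7850       403.0646
  10    2,110.00       777.4271     7,774.2710
  Σ                  1,398.5227    10,471.8523
P = 1,398.5227; D_Mac = 7.48780 yrs; D_mod = 6.77629 yrs.
DV01 ≈ 6.77629 × 1,398.5227 × 0.0001 = 0.947679.

¥0.95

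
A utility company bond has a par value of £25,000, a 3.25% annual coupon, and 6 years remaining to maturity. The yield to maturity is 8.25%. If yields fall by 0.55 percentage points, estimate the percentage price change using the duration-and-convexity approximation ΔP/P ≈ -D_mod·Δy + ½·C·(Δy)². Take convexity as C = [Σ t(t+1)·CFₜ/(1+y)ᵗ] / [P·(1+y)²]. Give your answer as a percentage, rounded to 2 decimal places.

+2.83%

With y = 0.0825:
  t   CF        PV=CF/(1+0.0825)^t    t·PV        t(t+1)·PV
  1       812.50       750.5774       750.5774       1,501.1547
  2       812.50       693.3740     1,386.7480       4,160.2441
  3       812.50       640.5303     1,921.5908       7,686.3632
  4       812.50       591.7139     2,366.8555      11,834.2774
  5       812.50       546.6179     2,733.0895      16,398.5368
  6    25,812.50    16,042.1524    96,252.9146     673,770.4024
  Σ                 19,264.9658   105,411.7758     715,350.9786
P = 19,264.9658; D_Mac = 5.47168 yrs; D_mod = 5.05467 yrs; C = 31.68802.
Duration effect: -5.05467 × (-0.0055) = +0.027801
Convexity effect: 0.5 × 31.68802 × (-0.0055)² = +0.0004793
ΔP/P ≈ +0.027801 + 0.0004793 = +0.028280 = +2.8280%.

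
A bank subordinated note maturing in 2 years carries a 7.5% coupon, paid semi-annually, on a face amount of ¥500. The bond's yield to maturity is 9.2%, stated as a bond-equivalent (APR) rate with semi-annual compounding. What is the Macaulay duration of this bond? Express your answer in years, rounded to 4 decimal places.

Periodic yield y = 0.046. Discount each cash flow and weight by its period:
  t   CF        PV=CF/(1+0.046)^t    t·PV
  1        18.75        17.9254        17.9254
  2        18.75        17.1371        34.2742
  3        18.75        16.3835        49.1504
  4       518.75       433.3426     1,733.3703
  Σ                    484.7886     1,834.7205
Price P = Σ PV = 484.7886.
Macaulay duration = Σ(t·PV) / P = 1,834.7205 / 484.7886 = 3.78458 half-year periods.
In years: 3.78458 / 2 = 1.89229 years.

1.8923 years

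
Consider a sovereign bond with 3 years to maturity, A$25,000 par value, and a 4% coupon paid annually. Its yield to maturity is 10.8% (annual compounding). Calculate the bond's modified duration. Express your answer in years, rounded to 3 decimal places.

Periodic yield y = 0.108. First find Macaulay duration:
  t   CF        PV=CF/(1+0.108)^t    t·PV
  1     1,000.00       902.5271       902.5271
  2     1,000.00       814.5551     1,629.1102
  3    26,000.00    19,114.1094    57,342.3281
  Σ                 20,831.1916    59,873.9654
P = 20,831.1916; Macaulay duration = 59,873.9654 / 20,831.1916 = 2.87425 years.
Modified duration = D_Mac / (1 + y) = 2.87425 / 1.108 = 2.59408 years.

2.594 years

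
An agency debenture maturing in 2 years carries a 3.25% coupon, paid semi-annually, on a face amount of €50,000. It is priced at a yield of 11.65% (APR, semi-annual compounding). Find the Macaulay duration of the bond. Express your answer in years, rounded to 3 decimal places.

Periodic yield y = 0.05825. Discount each cash flow and weight by its period:
  t   CF        PV=CF/(1+0.05825)^t    t·PV
  1       812.50       767.7770       767.7770
  2       812.50       725.5157     1,451.0314
  3       812.50       685.5806     2,056.7419
  4    50,812.50    40,515.1503   162,060.6012
  Σ                 42,694.0236   166,336.1515
Price P = Σ PV = 42,694.0236.
Macaulay duration = Σ(t·PV) / P = 166,336.1515 / 42,694.0236 = 3.89601 half-year periods.
In years: 3.89601 / 2 = 1.94800 years.

1.948 years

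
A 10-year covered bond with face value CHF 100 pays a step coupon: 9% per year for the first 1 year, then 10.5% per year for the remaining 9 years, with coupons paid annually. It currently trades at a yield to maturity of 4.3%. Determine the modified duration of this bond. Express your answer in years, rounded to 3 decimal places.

7.039 years

Periodic yield y = 0.043. First find Macaulay duration:
  t   CF        PV=CF/(1+0.043)^t    t·PV
  1         9.00         8.6290         8.6290
  2        10.50         9.6521        19.3041
  3        10.50         9.2541        27.7624
  4        10.50         8.8726        35.4905
  5        10.50         8.5068        42.5342
  6        10.50         8.1561        48.9367
  7        10.50         7.8199        54.7390
  8        10.50         7.4975        59.9798
  9        10.50         7.1884        64.6953
  10      110.50        72.5303       725.3025
  Σ                    148.1067     1,087.3736
P = 148.1067; Macaulay duration = 1,087.3736 / 148.1067 = 7.34183 years.
Modified duration = D_Mac / (1 + y) = 7.34183 / 1.043 = 7.03914 years.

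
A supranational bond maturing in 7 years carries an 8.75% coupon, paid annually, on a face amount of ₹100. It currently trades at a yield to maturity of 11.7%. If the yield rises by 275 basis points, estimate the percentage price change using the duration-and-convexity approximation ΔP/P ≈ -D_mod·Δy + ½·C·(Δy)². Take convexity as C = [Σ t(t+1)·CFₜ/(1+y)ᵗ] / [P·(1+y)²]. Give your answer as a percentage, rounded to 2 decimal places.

-12.09%

With y = 0.117:
  t   CF        PV=CF/(1+0.117)^t    t·PV        t(t+1)·PV
  1         8.75         7.8335         7.8335          15.6670
  2         8.75         7.0130        14.0259          42.0778
  3         8.75         6.2784        18.8352          75.3407
  4         8.75         5.6208        22.4831         112.4153
  5         8.75         5.0320        25.1601         150.9605
  6         8.75         4.5049        27.0296         189.2075
  7       108.75        50.1253       350.8772       2,807.0172
  Σ                     86.4079       466.2445       3,392.6860
P = 86.4079; D_Mac = 5.39586 yrs; D_mod = 4.83067 yrs; C = 31.46908.
Duration effect: -4.83067 × (+0.0275) = -0.132843
Convexity effect: 0.5 × 31.46908 × (0.0275)² = +0.0118992
ΔP/P ≈ -0.132843 + 0.0118992 = -0.120944 = -12.0944%.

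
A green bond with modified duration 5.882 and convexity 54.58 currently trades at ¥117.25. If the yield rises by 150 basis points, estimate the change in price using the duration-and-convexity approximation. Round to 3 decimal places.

-¥9.625

Duration effect: -D_mod·Δy = -5.882 × (+0.015) = -0.088230
Convexity effect: ½·C·(Δy)² = 0.5 × 54.58 × (0.015)² = +0.00614025
ΔP/P ≈ -0.088230 + 0.00614025 = -0.08208975
ΔP ≈ 117.25 × (-0.08208975) = -9.6250231875.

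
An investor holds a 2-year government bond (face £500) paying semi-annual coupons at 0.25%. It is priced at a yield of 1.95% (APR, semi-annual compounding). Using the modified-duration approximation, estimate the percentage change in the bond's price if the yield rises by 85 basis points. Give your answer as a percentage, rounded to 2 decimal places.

Periodic yield y = 0.00975. Modified duration first:
  t   CF        PV=CF/(1+0.00975)^t    t·PV
  1        0.625         0.6190         0.6190
  2        0.625         0.6130         1.2260
  3        0.625         0.6071         1.8212
  4      500.625       481.5674     1,926.2696
  Σ                    483.4064     1,929.9358
P = 483.4064; D_Mac = 3.99237 half-year periods = 1.99618 yrs; D_mod = 1.99618/(1+0.00975) = 1.97691 yrs.
ΔP/P ≈ -D_mod · Δy = -1.97691 × (+0.0085) = -0.016804 = -1.6804%.

-1.68%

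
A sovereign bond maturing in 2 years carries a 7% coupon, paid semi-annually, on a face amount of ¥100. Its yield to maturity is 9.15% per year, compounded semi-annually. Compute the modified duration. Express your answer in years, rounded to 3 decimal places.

1.816 years

Periodic yield y = 0.04575. First find Macaulay duration:
  t   CF        PV=CF/(1+0.04575)^t    t·PV
  1         3.50         3.3469         3.3469
  2         3.50         3.2005         6.4009
  3         3.50         3.0604         9.1813
  4       103.50        86.5424       346.1695
  Σ                     96.1502       365.0987
P = 96.1502; Macaulay duration = 365.0987 / 96.1502 = 3.79717 half-year periods = 1.89859 years.
Modified duration = D_Mac / (1 + y) = 1.89859 / 1.04575 = 1.81553 years.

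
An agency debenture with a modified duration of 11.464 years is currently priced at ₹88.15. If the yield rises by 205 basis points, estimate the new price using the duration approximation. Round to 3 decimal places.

Duration approximation: ΔP/P ≈ -D_mod · Δy = -11.464 × (+0.0205) = -0.235012.
New price ≈ 88.15 × (1 - 0.235012) = 67.4336922.

₹67.434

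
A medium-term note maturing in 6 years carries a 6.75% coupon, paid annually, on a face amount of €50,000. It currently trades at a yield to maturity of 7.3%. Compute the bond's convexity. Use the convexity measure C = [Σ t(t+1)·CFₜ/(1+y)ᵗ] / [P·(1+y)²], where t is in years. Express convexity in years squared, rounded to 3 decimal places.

With y = 0.073:
  t   CF        PV=CF/(1+0.073)^t    t·PV        t(t+1)·PV
  1     3,375.00     3,145.3868     3,145.3868       6,290.7735
  2     3,375.00     2,931.3949     5,862.7899      17,588.3696
  3     3,375.00     2,731.9617     8,195.8852      32,783.5408
  4     3,375.00     2,546.0967    10,184.3867      50,921.9334
  5     3,375.00     2,372.8767    11,864.3834      71,186.3003
  6    53,375.00    34,973.5370   209,841.2220   1,468,888.5538
  Σ                 48,701.2538   249,094.0539   1,647,659.4714
P = 48,701.2538.
Convexity = Σ t(t+1)·PV / [P·(1+y)²] = 1,647,659.4714 / (48,701.2538 × 1.151329) = 29.38515.

29.385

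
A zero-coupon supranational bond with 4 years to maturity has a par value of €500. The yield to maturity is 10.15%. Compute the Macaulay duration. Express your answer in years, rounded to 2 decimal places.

4.00 years

A zero-coupon bond has a single cash flow at maturity, so its Macaulay duration equals its maturity: 4 years.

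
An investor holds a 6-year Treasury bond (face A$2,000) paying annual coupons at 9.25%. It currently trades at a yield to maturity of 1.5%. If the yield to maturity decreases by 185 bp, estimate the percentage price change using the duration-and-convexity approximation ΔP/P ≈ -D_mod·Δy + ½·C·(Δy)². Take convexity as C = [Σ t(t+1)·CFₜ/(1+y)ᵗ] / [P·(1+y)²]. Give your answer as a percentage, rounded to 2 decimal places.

+9.80%

With y = 0.015:
  t   CF        PV=CF/(1+0.015)^t    t·PV        t(t+1)·PV
  1       185.00       182.2660       182.2660         364.5320
  2       185.00       179.5724       359.1448       1,077.4345
  3       185.00       176.9186       530.7559       2,123.0237
  4       185.00       174.3041       697.2163       3,486.0817
  5       185.00       171.7282       858.6408       5,151.8448
  6     2,185.00     1,998.2747    11,989.6481      83,927.5370
  Σ                  2,883.0640    14,617.6721      96,130.4538
P = 2,883.0640; D_Mac = 5.07019 yrs; D_mod = 4.99526 yrs; C = 32.36493.
Duration effect: -4.99526 × (-0.0185) = +0.092412
Convexity effect: 0.5 × 32.36493 × (-0.0185)² = +0.0055384
ΔP/P ≈ +0.092412 + 0.0055384 = +0.097951 = +9.7951%.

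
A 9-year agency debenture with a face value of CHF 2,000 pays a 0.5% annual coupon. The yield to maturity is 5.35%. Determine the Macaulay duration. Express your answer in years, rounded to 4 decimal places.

8.7698 years

Periodic yield y = 0.0535. Discount each cash flow and weight by its year:
  t   CF        PV=CF/(1+0.0535)^t    t·PV
  1        10.00         9.4922         9.4922
  2        10.00         9.0101        18.0203
  3        10.00         8.5526        25.6577
  4        10.00         8.1182        32.4730
  5        10.00         7.7060        38.5298
  6        10.00         7.3146        43.8878
  7        10.00         6.9432        48.6022
  8        10.00         6.5906        52.7246
  9     2,010.00     1,257.4340    11,316.9060
  Σ                  1,321.1615    11,586.2936
Price P = Σ PV = 1,321.1615.
Macaulay duration = Σ(t·PV) / P = 11,586.2936 / 1,321.1615 = 8.76978 years.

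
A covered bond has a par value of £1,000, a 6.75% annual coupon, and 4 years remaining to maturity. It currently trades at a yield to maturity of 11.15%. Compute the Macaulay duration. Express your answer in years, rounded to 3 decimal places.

3.606 years

Periodic yield y = 0.1115. Discount each cash flow and weight by its year:
  t   CF        PV=CF/(1+0.1115)^t    t·PV
  1        67.50        60.7287        60.7287
  2        67.50        54.6367       109.2735
  3        67.50        49.1559       147.4676
  4     1,067.50       699.4071     2,797.6283
  Σ                    863.9284     3,115.0981
Price P = Σ PV = 863.9284.
Macaulay duration = Σ(t·PV) / P = 3,115.0981 / 863.9284 = 3.60574 years.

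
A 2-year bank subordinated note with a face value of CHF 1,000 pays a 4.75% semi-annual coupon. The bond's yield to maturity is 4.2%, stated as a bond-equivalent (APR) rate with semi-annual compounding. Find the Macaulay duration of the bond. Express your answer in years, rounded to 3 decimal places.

Periodic yield y = 0.021. Discount each cash flow and weight by its period:
  t   CF        PV=CF/(1+0.021)^t    t·PV
  1        23.75        23.2615        23.2615
  2        23.75        22.7831        45.5661
  3        23.75        22.3145        66.9434
  4     1,023.75       942.0869     3,768.3474
  Σ                  1,010.4459     3,904.1185
Price P = Σ PV = 1,010.4459.
Macaulay duration = Σ(t·PV) / P = 3,904.1185 / 1,010.4459 = 3.86376 half-year periods.
In years: 3.86376 / 2 = 1.93188 years.

1.932 years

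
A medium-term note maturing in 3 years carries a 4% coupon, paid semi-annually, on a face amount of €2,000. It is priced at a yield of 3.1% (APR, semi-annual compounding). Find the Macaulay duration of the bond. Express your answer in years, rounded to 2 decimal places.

2.86 years

Periodic yield y = 0.0155. Discount each cash flow and weight by its period:
  t   CF        PV=CF/(1+0.0155)^t    t·PV
  1        40.00        39.3895        39.3895
  2        40.00        38.7882        77.5765
  3        40.00        38.1962       114.5886
  4        40.00        37.6132       150.4528
  5        40.00        37.0391       185.1955
  6     2,040.00     1,860.1613    11,160.9677
  Σ                  2,051.1875    11,728.1705
Price P = Σ PV = 2,051.1875.
Macaulay duration = Σ(t·PV) / P = 11,728.1705 / 2,051.1875 = 5.71775 half-year periods.
In years: 5.71775 / 2 = 2.85887 years.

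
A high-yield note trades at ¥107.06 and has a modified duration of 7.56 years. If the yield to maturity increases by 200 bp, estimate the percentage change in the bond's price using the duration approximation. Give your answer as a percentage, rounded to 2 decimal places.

Duration approximation: ΔP/P ≈ -D_mod · Δy = -7.56 × (+0.02) = -0.151200.
As a percentage: -15.1200%.

-15.12%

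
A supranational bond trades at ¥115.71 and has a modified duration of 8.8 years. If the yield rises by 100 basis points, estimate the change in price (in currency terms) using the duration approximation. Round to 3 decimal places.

-¥10.182

Duration approximation: ΔP/P ≈ -D_mod · Δy = -8.8 × (+0.01) = -0.088000.
ΔP ≈ 115.71 × (-0.088000) = -10.18248.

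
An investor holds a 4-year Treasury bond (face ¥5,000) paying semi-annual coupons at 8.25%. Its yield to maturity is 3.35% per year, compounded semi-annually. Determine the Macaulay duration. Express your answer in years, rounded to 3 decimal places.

3.535 years

Periodic yield y = 0.01675. Discount each cash flow and weight by its period:
  t   CF        PV=CF/(1+0.01675)^t    t·PV
  1       206.25       202.8522       202.8522
  2       206.25       199.5104       399.0209
  3       206.25       196.2237       588.6710
  4       206.25       192.9911       771.9643
  5       206.25       189.8117       949.0587
  6       206.25       186.6848     1,120.1086
  7       206.25       183.6093     1,285.2651
  8     5,206.25     4,558.3910    36,467.1276
  Σ                  5,910.0742    41,784.0684
Price P = Σ PV = 5,910.0742.
Macaulay duration = Σ(t·PV) / P = 41,784.0684 / 5,910.0742 = 7.06997 half-year periods.
In years: 7.06997 / 2 = 3.53499 years.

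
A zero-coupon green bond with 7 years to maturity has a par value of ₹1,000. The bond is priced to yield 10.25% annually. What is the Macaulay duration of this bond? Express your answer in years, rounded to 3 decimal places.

7.000 years

A zero-coupon bond has a single cash flow at maturity, so its Macaulay duration equals its maturity: 7 years.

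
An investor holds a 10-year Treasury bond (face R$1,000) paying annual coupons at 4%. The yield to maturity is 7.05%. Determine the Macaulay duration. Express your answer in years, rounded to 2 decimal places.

Periodic yield y = 0.0705. Discount each cash flow and weight by its year:
  t   CF        PV=CF/(1+0.0705)^t    t·PV
  1        40.00        37.3657        37.3657
  2        40.00        34.9049        69.8098
  3        40.00        32.6062        97.8186
  4        40.00        30.4588       121.8353
  5        40.00        28.4529       142.2645
  6        40.00        26.5791       159.4745
  7        40.00        24.8287       173.8006
  8        40.00        23.1935       185.5481
  9        40.00        21.6661       194.9945
  10    1,040.00       526.2191     5,262.1912
  Σ                    786.2750     6,445.1030
Price P = Σ PV = 786.2750.
Macaulay duration = Σ(t·PV) / P = 6,445.1030 / 786.2750 = 8.19701 years.

8.20 years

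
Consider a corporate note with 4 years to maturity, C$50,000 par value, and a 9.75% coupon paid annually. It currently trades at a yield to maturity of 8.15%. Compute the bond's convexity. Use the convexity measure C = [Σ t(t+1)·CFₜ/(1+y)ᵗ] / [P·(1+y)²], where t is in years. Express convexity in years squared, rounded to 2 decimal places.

14.33

With y = 0.0815:
  t   CF        PV=CF/(1+0.0815)^t    t·PV        t(t+1)·PV
  1     4,875.00     4,507.6283     4,507.6283       9,015.2566
  2     4,875.00     4,167.9411     8,335.8822      25,007.6466
  3     4,875.00     3,853.8521    11,561.5564      46,246.2257
  4    54,875.00    40,111.4571   160,445.8282     802,229.1412
  Σ                 52,640.8786   184,850.8952     882,498.2701
P = 52,640.8786.
Convexity = Σ t(t+1)·PV / [P·(1+y)²] = 882,498.2701 / (52,640.8786 × 1.169642) = 14.33302.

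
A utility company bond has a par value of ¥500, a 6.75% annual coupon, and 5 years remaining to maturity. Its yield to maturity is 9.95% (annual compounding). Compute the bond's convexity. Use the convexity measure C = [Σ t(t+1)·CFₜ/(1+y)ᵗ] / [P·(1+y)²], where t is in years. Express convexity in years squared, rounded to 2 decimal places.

20.64

With y = 0.0995:
  t   CF        PV=CF/(1+0.0995)^t    t·PV        t(t+1)·PV
  1        33.75        30.6958        30.6958          61.3915
  2        33.75        27.9179        55.8359         167.5076
  3        33.75        25.3915        76.1745         304.6978
  4        33.75        23.0937        92.3747         461.8733
  5       533.75       332.1710     1,660.8550       9,965.1301
  Σ                    439.2699     1,915.9358      10,960.6004
P = 439.2699.
Convexity = Σ t(t+1)·PV / [P·(1+y)²] = 10,960.6004 / (439.2699 × 1.208900) = 20.64013.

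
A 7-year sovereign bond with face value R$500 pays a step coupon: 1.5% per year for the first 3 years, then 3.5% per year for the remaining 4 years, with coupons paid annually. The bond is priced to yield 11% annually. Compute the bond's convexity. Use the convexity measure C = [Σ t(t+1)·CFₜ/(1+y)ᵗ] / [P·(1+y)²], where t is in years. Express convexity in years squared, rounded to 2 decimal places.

40.76

With y = 0.11:
  t   CF        PV=CF/(1+0.11)^t    t·PV        t(t+1)·PV
  1         7.50         6.7568         6.7568          13.5135
  2         7.50         6.0872        12.1743          36.5230
  3         7.50         5.4839        16.4518          65.8072
  4        17.50        11.5278        46.1112         230.5558
  5        17.50        10.3854        51.9270         311.5619
  6        17.50         9.3562        56.1373         392.9610
  7       517.50       249.2582     1,744.8076      13,958.4607
  Σ                    298.8555     1,934.3659      15,009.3833
P = 298.8555.
Convexity = Σ t(t+1)·PV / [P·(1+y)²] = 15,009.3833 / (298.8555 × 1.232100) = 40.76202.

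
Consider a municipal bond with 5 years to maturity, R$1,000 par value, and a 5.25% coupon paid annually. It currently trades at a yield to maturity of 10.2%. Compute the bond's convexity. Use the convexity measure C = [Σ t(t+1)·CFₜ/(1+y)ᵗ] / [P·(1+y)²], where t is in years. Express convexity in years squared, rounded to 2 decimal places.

21.23

With y = 0.102:
  t   CF        PV=CF/(1+0.102)^t    t·PV        t(t+1)·PV
  1        52.50        47.6407        47.6407          95.2813
  2        52.50        43.2311        86.4622         259.3865
  3        52.50        39.2297       117.6890         470.7559
  4        52.50        35.5986       142.3944         711.9720
  5     1,052.50       647.6109     3,238.0544      19,428.3262
  Σ                    813.3109     3,632.2406      20,965.7219
P = 813.3109.
Convexity = Σ t(t+1)·PV / [P·(1+y)²] = 20,965.7219 / (813.3109 × 1.214404) = 21.22707.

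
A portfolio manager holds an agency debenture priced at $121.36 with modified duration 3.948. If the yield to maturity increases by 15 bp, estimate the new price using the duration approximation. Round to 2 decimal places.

$120.64

Duration approximation: ΔP/P ≈ -D_mod · Δy = -3.948 × (+0.0015) = -0.005922.
New price ≈ 121.36 × (1 - 0.005922) = 120.64130608.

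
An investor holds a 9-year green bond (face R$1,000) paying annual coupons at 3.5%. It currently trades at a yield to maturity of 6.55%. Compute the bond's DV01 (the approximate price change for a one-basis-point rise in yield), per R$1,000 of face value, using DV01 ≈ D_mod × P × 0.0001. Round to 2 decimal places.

Periodic yield y = 0.0655.
  t   CF        PV=CF/(1+0.0655)^t    t·PV
  1        35.00        32.8484        32.8484
  2        35.00        30.8291        61.6582
  3        35.00        28.9339        86.8018
  4        35.00        27.1553       108.6211
  5        35.00        25.4859       127.4297
  6        35.00        23.9192       143.5154
  7        35.00        22.4488       157.1419
  8        35.00        21.0688       168.5506
  9     1,035.00       584.7352     5,262.6171
  Σ                    797.4249     6,149.1844
P = 797.4249; D_Mac = 7.71130 yrs; D_mod = 7.23726 yrs.
DV01 ≈ 7.23726 × 797.4249 × 0.0001 = 0.577117.

R$0.58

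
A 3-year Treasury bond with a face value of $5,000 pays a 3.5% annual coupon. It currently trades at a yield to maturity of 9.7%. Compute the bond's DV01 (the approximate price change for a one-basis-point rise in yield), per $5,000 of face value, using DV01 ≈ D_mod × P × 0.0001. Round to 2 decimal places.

Periodic yield y = 0.097.
  t   CF        PV=CF/(1+0.097)^t    t·PV
  1       175.00       159.5260       159.5260
  2       175.00       145.4202       290.8404
  3     5,175.00     3,920.0398    11,760.1193
  Σ                  4,224.9860    12,210.4857
P = 4,224.9860; D_Mac = 2.89007 yrs; D_mod = 2.63452 yrs.
DV01 ≈ 2.63452 × 4,224.9860 × 0.0001 = 1.113080.

$1.11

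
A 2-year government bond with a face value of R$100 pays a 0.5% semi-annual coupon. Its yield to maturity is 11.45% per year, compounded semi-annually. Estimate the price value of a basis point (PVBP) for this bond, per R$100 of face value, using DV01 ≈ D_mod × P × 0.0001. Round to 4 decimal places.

Periodic yield y = 0.05725.
  t   CF        PV=CF/(1+0.05725)^t    t·PV
  1         0.25         0.2365         0.2365
  2         0.25         0.2237         0.4473
  3         0.25         0.2115         0.6346
  4       100.25        80.2368       320.9472
  Σ                     80.9085       322.2656
P = 80.9085; D_Mac = 3.98309 half-year periods = 1.99154 yrs; D_mod = 1.88370 yrs.
DV01 ≈ 1.88370 × 80.9085 × 0.0001 = 0.015241.

R$0.0152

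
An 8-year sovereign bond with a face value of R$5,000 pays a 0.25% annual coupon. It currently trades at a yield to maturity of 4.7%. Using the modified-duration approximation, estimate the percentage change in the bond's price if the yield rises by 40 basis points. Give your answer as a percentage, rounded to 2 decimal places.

Periodic yield y = 0.047. Modified duration first:
  t   CF        PV=CF/(1+0.047)^t    t·PV
  1        12.50        11.9389        11.9389
  2        12.50        11.4029        22.8059
  3        12.50        10.8911        32.6732
  4        12.50        10.4022        41.6086
  5        12.50         9.9352        49.6760
  6        12.50         9.4892        56.9352
  7        12.50         9.0632        63.4426
  8     5,012.50     3,471.2104    27,769.6828
  Σ                  3,544.3330    28,048.7632
P = 3,544.3330; D_Mac = 7.91369 yrs; D_mod = 7.91369/(1+0.047) = 7.55845 yrs.
ΔP/P ≈ -D_mod · Δy = -7.55845 × (+0.004) = -0.030234 = -3.0234%.

-3.02%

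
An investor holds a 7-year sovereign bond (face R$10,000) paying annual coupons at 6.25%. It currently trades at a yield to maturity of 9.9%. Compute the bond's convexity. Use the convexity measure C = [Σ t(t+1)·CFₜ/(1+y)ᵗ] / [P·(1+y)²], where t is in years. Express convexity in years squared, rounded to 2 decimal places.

With y = 0.099:
  t   CF        PV=CF/(1+0.099)^t    t·PV        t(t+1)·PV
  1       625.00       568.6988       568.6988       1,137.3976
  2       625.00       517.4694     1,034.9387       3,104.8161
  3       625.00       470.8547     1,412.5642       5,650.2568
  4       625.00       428.4392     1,713.7570       8,568.7849
  5       625.00       389.8446     1,949.2231      11,695.3389
  6       625.00       354.7267     2,128.3601      14,898.5209
  7    10,625.00     5,487.1280    38,409.8960     307,279.1684
  Σ                  8,217.1615    47,217.4380     352,334.2836
P = 8,217.1615.
Convexity = Σ t(t+1)·PV / [P·(1+y)²] = 352,334.2836 / (8,217.1615 × 1.207801) = 35.50076.

35.50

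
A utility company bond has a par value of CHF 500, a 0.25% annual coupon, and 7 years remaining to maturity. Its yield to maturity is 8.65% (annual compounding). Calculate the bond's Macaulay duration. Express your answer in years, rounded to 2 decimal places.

Periodic yield y = 0.0865. Discount each cash flow and weight by its year:
  t   CF        PV=CF/(1+0.0865)^t    t·PV
  1         1.25         1.1505         1.1505
  2         1.25         1.0589         2.1178
  3         1.25         0.9746         2.9238
  4         1.25         0.8970         3.5880
  5         1.25         0.8256         4.1279
  6         1.25         0.7599         4.5591
  7       501.25       280.4441     1,963.1085
  Σ                    286.1105     1,981.5756
Price P = Σ PV = 286.1105.
Macaulay duration = Σ(t·PV) / P = 1,981.5756 / 286.1105 = 6.92591 years.

6.93 years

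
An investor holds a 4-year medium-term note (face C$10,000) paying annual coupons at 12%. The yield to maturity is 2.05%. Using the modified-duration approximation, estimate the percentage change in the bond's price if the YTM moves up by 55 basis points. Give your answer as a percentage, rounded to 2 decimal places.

Periodic yield y = 0.0205. Modified duration first:
  t   CF        PV=CF/(1+0.0205)^t    t·PV
  1     1,200.00     1,175.8942     1,175.8942
  2     1,200.00     1,152.2726     2,304.5452
  3     1,200.00     1,129.1255     3,387.3765
  4    11,200.00    10,326.8052    41,307.2210
  Σ                 13,784.0975    48,175.0368
P = 13,784.0975; D_Mac = 3.49497 yrs; D_mod = 3.49497/(1+0.0205) = 3.42476 yrs.
ΔP/P ≈ -D_mod · Δy = -3.42476 × (+0.0055) = -0.018836 = -1.8836%.

-1.88%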